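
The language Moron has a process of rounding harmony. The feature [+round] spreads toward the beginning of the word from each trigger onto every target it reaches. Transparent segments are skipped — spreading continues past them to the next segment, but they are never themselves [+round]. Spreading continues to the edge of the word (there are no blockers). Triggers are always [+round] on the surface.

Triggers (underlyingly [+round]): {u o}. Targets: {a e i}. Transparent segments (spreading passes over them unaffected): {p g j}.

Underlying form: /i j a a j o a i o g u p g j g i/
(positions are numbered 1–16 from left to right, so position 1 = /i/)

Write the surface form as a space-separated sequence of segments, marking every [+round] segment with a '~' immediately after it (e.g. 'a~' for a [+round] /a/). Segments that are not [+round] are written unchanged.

From /o/ at 6 leftward: 5 /j/ transparent; 4 /a/ → [+round]; 3 /a/ → [+round]; 2 /j/ transparent; 1 /i/ → [+round]; word edge.
From /o/ at 9 leftward: 8 /i/ → [+round]; 7 /a/ → [+round]; 6 /o/ is itself a trigger — this domain ends here.
From /u/ at 11 leftward: 10 /g/ transparent; 9 /o/ is itself a trigger — this domain ends here.
Target with no active source: position 16 stays [-round].
[+round] positions on the surface: 1 3 4 6 7 8 9 11.

i~ j a~ a~ j o~ a~ i~ o~ g u~ p g j g i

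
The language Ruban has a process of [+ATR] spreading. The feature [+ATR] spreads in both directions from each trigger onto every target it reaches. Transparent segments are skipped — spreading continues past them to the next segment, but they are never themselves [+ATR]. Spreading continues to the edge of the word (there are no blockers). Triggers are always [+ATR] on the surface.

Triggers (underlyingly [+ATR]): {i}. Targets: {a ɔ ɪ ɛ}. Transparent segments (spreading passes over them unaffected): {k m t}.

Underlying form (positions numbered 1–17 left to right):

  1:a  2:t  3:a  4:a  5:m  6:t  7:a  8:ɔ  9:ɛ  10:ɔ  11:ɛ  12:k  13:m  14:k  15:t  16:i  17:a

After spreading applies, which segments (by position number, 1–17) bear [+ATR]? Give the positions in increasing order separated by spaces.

1 3 4 7 8 9 10 11 16 17

From /i/ at 16 rightward: 17 /a/ → [+ATR]; word edge.
From /i/ at 16 leftward: 15 /t/ transparent; 14 /k/ transparent; 13 /m/ transparent; 12 /k/ transparent; 11 /ɛ/ → [+ATR]; 10 /ɔ/ → [+ATR]; 9 /ɛ/ → [+ATR]; 8 /ɔ/ → [+ATR]; 7 /a/ → [+ATR]; 6 /t/ transparent; 5 /m/ transparent; 4 /a/ → [+ATR]; 3 /a/ → [+ATR]; 2 /t/ transparent; 1 /a/ → [+ATR]; word edge.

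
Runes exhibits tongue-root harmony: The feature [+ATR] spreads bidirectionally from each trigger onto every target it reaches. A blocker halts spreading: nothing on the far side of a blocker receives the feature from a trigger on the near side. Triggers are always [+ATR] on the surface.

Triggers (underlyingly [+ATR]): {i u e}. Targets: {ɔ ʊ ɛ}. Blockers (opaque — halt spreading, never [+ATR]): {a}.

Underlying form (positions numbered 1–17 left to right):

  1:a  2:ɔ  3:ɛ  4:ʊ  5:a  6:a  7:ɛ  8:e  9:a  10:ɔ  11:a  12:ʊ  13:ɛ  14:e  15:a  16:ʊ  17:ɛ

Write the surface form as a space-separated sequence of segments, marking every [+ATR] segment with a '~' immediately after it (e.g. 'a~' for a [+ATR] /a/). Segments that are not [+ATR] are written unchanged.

From /e/ at 8 rightward: 9 /a/ blocks.
From /e/ at 8 leftward: 7 /ɛ/ → [+ATR]; 6 /a/ blocks.
From /e/ at 14 rightward: 15 /a/ blocks.
From /e/ at 14 leftward: 13 /ɛ/ → [+ATR]; 12 /ʊ/ → [+ATR]; 11 /a/ blocks.
Targets with no active source: positions 2 3 4 10 16 17 stay [-ATR].
[+ATR] positions on the surface: 7 8 12 13 14.

a ɔ ɛ ʊ a a ɛ~ e~ a ɔ a ʊ~ ɛ~ e~ a ʊ ɛ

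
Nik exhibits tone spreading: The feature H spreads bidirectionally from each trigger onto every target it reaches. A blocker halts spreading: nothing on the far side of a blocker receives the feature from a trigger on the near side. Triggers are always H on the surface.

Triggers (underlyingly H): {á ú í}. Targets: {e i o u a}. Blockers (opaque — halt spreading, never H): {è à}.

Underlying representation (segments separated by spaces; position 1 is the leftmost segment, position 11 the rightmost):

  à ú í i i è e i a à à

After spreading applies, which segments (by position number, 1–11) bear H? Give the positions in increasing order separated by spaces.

From /ú/ at 2 rightward: 3 /í/ is itself a trigger — this domain ends here.
From /ú/ at 2 leftward: 1 /à/ blocks.
From /í/ at 3 rightward: 4 /i/ → H; 5 /i/ → H; 6 /è/ blocks.
From /í/ at 3 leftward: 2 /ú/ is itself a trigger — this domain ends here.
Targets with no active source: positions 7 8 9 stay [-high tone].

2 3 4 5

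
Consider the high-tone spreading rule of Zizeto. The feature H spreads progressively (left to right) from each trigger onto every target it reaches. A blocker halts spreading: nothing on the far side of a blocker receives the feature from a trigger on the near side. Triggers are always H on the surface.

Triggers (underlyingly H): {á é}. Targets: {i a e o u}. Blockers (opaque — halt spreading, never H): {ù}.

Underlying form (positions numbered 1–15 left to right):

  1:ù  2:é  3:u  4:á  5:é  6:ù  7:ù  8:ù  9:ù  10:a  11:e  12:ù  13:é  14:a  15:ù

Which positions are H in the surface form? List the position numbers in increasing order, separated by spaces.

2 3 4 5 13 14

From /é/ at 2 rightward: 3 /u/ → H; 4 /á/ is itself a trigger — this domain ends here.
From /á/ at 4 rightward: 5 /é/ is itself a trigger — this domain ends here.
From /é/ at 5 rightward: 6 /ù/ blocks.
From /é/ at 13 rightward: 14 /a/ → H; 15 /ù/ blocks.
Targets with no active source: positions 10 11 stay [-high tone].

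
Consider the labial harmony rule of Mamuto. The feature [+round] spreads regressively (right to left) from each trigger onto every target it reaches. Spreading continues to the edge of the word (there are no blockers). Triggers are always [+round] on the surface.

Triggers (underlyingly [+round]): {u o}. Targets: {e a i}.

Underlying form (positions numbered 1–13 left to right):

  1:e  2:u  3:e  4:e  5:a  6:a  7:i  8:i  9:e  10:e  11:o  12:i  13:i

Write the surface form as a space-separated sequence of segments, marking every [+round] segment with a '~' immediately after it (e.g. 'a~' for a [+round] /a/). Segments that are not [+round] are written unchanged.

From /u/ at 2 leftward: 1 /e/ → [+round]; word edge.
From /o/ at 11 leftward: 10 /e/ → [+round]; 9 /e/ → [+round]; 8 /i/ → [+round]; 7 /i/ → [+round]; 6 /a/ → [+round]; 5 /a/ → [+round]; 4 /e/ → [+round]; 3 /e/ → [+round]; 2 /u/ is itself a trigger — this domain ends here.
Targets with no active source: positions 12 13 stay [-round].
[+round] positions on the surface: 1 2 3 4 5 6 7 8 9 10 11.

e~ u~ e~ e~ a~ a~ i~ i~ e~ e~ o~ i i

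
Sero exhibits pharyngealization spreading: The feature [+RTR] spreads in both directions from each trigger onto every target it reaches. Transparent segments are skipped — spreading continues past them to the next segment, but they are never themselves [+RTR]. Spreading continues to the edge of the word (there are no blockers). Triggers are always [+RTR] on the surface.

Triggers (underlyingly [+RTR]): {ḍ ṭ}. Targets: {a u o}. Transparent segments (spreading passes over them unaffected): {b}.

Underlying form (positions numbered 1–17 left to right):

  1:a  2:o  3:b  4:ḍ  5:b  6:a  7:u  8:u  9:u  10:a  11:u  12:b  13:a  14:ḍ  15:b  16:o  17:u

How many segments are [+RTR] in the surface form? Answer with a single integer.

From /ḍ/ at 4 rightward: 5 /b/ transparent; 6 /a/ → [+RTR]; 7 /u/ → [+RTR]; 8 /u/ → [+RTR]; 9 /u/ → [+RTR]; 10 /a/ → [+RTR]; 11 /u/ → [+RTR]; 12 /b/ transparent; 13 /a/ → [+RTR]; 14 /ḍ/ is itself a trigger — this domain ends here.
From /ḍ/ at 4 leftward: 3 /b/ transparent; 2 /o/ → [+RTR]; 1 /a/ → [+RTR]; word edge.
From /ḍ/ at 14 rightward: 15 /b/ transparent; 16 /o/ → [+RTR]; 17 /u/ → [+RTR]; word edge.
From /ḍ/ at 14 leftward: 13 /a/ → [+RTR]; 12 /b/ transparent; 11 /u/ → [+RTR]; 10 /a/ → [+RTR]; 9 /u/ → [+RTR]; 8 /u/ → [+RTR]; 7 /u/ → [+RTR]; 6 /a/ → [+RTR]; 5 /b/ transparent; 4 /ḍ/ is itself a trigger — this domain ends here.
[+RTR] positions on the surface: 1 2 4 6 7 8 9 10 11 13 14 16 17.

13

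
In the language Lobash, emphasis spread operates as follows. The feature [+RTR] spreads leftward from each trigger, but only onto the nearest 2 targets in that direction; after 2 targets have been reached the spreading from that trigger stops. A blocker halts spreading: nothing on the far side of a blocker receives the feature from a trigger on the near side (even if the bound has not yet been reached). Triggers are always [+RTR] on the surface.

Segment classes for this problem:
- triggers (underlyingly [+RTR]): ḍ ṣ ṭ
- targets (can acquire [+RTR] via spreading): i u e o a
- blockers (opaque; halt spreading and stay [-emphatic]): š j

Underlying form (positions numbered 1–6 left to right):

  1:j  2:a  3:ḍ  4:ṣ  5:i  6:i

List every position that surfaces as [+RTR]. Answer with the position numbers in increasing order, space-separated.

2 3 4

From /ḍ/ at 3 leftward: 2 /a/ → [+RTR]; 1 /j/ blocks.
From /ṣ/ at 4 leftward: 3 /ḍ/ is itself a trigger — this domain ends here.
Targets with no active source: positions 5 6 stay [-emphatic].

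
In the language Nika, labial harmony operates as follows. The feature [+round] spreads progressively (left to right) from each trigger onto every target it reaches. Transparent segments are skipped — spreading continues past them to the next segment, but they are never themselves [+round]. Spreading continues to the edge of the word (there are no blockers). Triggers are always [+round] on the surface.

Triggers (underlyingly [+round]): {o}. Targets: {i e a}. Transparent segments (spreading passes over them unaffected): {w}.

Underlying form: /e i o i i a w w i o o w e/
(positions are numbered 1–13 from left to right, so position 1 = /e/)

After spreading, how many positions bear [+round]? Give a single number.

8

From /o/ at 3 rightward: 4 /i/ → [+round]; 5 /i/ → [+round]; 6 /a/ → [+round]; 7 /w/ transparent; 8 /w/ transparent; 9 /i/ → [+round]; 10 /o/ is itself a trigger — this domain ends here.
From /o/ at 10 rightward: 11 /o/ is itself a trigger — this domain ends here.
From /o/ at 11 rightward: 12 /w/ transparent; 13 /e/ → [+round]; word edge.
Targets with no active source: positions 1 2 stay [-round].
[+round] positions on the surface: 3 4 5 6 9 10 11 13.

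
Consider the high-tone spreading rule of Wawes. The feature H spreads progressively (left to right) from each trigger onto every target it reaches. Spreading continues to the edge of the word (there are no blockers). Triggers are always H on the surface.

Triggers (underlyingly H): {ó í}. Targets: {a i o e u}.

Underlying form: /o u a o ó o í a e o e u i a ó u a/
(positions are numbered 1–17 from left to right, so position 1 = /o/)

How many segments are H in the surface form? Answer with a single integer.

13

From /ó/ at 5 rightward: 6 /o/ → H; 7 /í/ is itself a trigger — this domain ends here.
From /í/ at 7 rightward: 8 /a/ → H; 9 /e/ → H; 10 /o/ → H; 11 /e/ → H; 12 /u/ → H; 13 /i/ → H; 14 /a/ → H; 15 /ó/ is itself a trigger — this domain ends here.
From /ó/ at 15 rightward: 16 /u/ → H; 17 /a/ → H; word edge.
Targets with no active source: positions 1 2 3 4 stay [-high tone].
H positions on the surface: 5 6 7 8 9 10 11 12 13 14 15 16 17.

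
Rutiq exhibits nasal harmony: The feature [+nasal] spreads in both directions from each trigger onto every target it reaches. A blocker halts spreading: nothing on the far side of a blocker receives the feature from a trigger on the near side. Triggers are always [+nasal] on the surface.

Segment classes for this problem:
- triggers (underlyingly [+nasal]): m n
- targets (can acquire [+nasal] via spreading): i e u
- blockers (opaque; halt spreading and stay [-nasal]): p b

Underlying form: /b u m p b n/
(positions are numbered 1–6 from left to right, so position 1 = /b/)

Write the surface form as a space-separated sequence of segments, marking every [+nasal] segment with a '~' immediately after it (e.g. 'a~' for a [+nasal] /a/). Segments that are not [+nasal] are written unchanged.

From /m/ at 3 rightward: 4 /p/ blocks.
From /m/ at 3 leftward: 2 /u/ → [+nasal]; 1 /b/ blocks.
From /n/ at 6 rightward: word edge.
From /n/ at 6 leftward: 5 /b/ blocks.
[+nasal] positions on the surface: 2 3 6.

b u~ m~ p b n~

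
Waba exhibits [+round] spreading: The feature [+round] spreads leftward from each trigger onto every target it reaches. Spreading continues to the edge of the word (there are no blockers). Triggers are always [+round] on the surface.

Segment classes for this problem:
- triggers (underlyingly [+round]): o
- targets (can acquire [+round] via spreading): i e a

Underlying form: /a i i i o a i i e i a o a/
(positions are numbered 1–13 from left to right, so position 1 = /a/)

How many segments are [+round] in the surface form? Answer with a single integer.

From /o/ at 5 leftward: 4 /i/ → [+round]; 3 /i/ → [+round]; 2 /i/ → [+round]; 1 /a/ → [+round]; word edge.
From /o/ at 12 leftward: 11 /a/ → [+round]; 10 /i/ → [+round]; 9 /e/ → [+round]; 8 /i/ → [+round]; 7 /i/ → [+round]; 6 /a/ → [+round]; 5 /o/ is itself a trigger — this domain ends here.
Target with no active source: position 13 stays [-round].
[+round] positions on the surface: 1 2 3 4 5 6 7 8 9 10 11 12.

12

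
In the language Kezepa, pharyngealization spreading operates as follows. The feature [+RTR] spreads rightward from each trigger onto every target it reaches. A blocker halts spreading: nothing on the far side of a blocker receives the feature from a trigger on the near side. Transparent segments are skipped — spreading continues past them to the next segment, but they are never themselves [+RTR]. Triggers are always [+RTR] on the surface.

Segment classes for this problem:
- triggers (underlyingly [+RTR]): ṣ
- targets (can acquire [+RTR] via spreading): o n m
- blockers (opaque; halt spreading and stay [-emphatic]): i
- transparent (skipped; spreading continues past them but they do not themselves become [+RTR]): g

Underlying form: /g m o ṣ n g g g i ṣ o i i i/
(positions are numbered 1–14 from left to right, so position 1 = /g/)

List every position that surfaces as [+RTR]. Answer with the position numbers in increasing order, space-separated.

4 5 10 11

From /ṣ/ at 4 rightward: 5 /n/ → [+RTR]; 6 /g/ transparent; 7 /g/ transparent; 8 /g/ transparent; 9 /i/ blocks.
From /ṣ/ at 10 rightward: 11 /o/ → [+RTR]; 12 /i/ blocks.
Targets with no active source: positions 2 3 stay [-emphatic].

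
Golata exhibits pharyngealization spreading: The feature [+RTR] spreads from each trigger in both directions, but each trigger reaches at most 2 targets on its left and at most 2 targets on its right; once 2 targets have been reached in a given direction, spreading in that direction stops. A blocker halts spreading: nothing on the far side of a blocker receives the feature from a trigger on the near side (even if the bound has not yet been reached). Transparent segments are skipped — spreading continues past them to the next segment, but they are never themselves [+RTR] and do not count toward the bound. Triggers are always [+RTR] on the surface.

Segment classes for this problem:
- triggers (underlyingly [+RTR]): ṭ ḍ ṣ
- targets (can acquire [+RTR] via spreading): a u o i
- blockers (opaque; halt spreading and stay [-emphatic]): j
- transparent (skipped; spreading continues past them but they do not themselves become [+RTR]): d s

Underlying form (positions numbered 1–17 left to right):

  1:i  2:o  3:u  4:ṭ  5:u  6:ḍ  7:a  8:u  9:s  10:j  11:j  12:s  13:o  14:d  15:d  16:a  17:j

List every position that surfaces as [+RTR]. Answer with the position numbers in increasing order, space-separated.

From /ṭ/ at 4 rightward: 5 /u/ → [+RTR]; 6 /ḍ/ is itself a trigger — this domain ends here.
From /ṭ/ at 4 leftward: 3 /u/ → [+RTR]; 2 /o/ → [+RTR]; bound reached.
From /ḍ/ at 6 rightward: 7 /a/ → [+RTR]; 8 /u/ → [+RTR]; bound reached.
From /ḍ/ at 6 leftward: 5 /u/ → [+RTR]; 4 /ṭ/ is itself a trigger — this domain ends here.
Targets with no active source: positions 1 13 16 stay [-emphatic].

2 3 4 5 6 7 8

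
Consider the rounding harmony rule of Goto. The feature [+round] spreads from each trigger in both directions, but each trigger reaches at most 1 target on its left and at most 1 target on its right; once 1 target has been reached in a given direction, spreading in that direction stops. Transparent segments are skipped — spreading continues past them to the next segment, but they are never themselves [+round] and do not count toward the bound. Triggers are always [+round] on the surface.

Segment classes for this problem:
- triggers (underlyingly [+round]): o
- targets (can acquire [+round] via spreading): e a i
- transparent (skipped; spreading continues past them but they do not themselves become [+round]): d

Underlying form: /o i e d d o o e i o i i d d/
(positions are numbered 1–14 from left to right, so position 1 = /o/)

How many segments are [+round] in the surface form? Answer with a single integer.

9

From /o/ at 1 rightward: 2 /i/ → [+round]; bound reached.
From /o/ at 1 leftward: word edge.
From /o/ at 6 rightward: 7 /o/ is itself a trigger — this domain ends here.
From /o/ at 6 leftward: 5 /d/ transparent; 4 /d/ transparent; 3 /e/ → [+round]; bound reached.
From /o/ at 7 rightward: 8 /e/ → [+round]; bound reached.
From /o/ at 7 leftward: 6 /o/ is itself a trigger — this domain ends here.
From /o/ at 10 rightward: 11 /i/ → [+round]; bound reached.
From /o/ at 10 leftward: 9 /i/ → [+round]; bound reached.
Target with no active source: position 12 stays [-round].
[+round] positions on the surface: 1 2 3 6 7 8 9 10 11.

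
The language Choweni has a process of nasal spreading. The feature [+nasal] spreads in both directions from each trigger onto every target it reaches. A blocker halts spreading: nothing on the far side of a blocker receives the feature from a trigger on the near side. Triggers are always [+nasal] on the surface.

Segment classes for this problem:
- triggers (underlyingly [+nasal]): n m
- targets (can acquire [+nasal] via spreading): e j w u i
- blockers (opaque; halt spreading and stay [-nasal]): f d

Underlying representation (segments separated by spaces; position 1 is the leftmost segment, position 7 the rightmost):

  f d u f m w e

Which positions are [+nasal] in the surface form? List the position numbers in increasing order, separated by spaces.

From /m/ at 5 rightward: 6 /w/ → [+nasal]; 7 /e/ → [+nasal]; word edge.
From /m/ at 5 leftward: 4 /f/ blocks.
Target with no active source: position 3 stays [-nasal].

5 6 7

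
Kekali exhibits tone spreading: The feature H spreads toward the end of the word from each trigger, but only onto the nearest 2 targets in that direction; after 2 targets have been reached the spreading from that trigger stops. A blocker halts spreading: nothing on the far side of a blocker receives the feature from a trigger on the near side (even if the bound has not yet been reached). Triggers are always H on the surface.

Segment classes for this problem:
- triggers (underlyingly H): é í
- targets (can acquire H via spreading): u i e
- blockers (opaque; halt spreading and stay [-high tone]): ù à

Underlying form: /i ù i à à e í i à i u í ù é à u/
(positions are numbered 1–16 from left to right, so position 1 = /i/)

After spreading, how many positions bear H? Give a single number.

4

From /í/ at 7 rightward: 8 /i/ → H; 9 /à/ blocks.
From /í/ at 12 rightward: 13 /ù/ blocks.
From /é/ at 14 rightward: 15 /à/ blocks.
Targets with no active source: positions 1 3 6 10 11 16 stay [-high tone].
H positions on the surface: 7 8 12 14.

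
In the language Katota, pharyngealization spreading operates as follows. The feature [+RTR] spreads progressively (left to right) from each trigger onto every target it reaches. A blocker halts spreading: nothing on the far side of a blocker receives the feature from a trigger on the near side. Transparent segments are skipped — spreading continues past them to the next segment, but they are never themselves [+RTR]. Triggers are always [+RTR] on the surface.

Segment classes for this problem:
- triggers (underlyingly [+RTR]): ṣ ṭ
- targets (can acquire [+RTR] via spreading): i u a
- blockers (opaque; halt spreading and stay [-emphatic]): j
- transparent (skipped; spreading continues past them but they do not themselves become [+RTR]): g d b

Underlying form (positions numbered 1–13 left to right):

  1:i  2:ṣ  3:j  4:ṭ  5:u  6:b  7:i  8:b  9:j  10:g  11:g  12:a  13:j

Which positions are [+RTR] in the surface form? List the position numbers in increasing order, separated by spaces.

From /ṣ/ at 2 rightward: 3 /j/ blocks.
From /ṭ/ at 4 rightward: 5 /u/ → [+RTR]; 6 /b/ transparent; 7 /i/ → [+RTR]; 8 /b/ transparent; 9 /j/ blocks.
Targets with no active source: positions 1 12 stay [-emphatic].

2 4 5 7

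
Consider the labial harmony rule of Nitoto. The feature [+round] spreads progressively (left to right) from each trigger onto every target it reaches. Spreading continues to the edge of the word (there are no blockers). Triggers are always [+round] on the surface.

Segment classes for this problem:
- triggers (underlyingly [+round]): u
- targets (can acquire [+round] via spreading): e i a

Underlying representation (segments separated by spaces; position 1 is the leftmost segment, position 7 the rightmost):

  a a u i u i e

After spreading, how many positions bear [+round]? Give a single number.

From /u/ at 3 rightward: 4 /i/ → [+round]; 5 /u/ is itself a trigger — this domain ends here.
From /u/ at 5 rightward: 6 /i/ → [+round]; 7 /e/ → [+round]; word edge.
Targets with no active source: positions 1 2 stay [-round].
[+round] positions on the surface: 3 4 5 6 7.

5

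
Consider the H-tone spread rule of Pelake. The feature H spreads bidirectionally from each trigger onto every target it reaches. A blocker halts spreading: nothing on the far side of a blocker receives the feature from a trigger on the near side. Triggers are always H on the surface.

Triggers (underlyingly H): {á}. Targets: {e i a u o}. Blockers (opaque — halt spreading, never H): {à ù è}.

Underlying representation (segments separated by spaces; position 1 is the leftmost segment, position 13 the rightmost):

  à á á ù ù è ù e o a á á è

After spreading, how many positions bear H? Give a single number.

7

From /á/ at 2 rightward: 3 /á/ is itself a trigger — this domain ends here.
From /á/ at 2 leftward: 1 /à/ blocks.
From /á/ at 3 rightward: 4 /ù/ blocks.
From /á/ at 3 leftward: 2 /á/ is itself a trigger — this domain ends here.
From /á/ at 11 rightward: 12 /á/ is itself a trigger — this domain ends here.
From /á/ at 11 leftward: 10 /a/ → H; 9 /o/ → H; 8 /e/ → H; 7 /ù/ blocks.
From /á/ at 12 rightward: 13 /è/ blocks.
From /á/ at 12 leftward: 11 /á/ is itself a trigger — this domain ends here.
H positions on the surface: 2 3 8 9 10 11 12.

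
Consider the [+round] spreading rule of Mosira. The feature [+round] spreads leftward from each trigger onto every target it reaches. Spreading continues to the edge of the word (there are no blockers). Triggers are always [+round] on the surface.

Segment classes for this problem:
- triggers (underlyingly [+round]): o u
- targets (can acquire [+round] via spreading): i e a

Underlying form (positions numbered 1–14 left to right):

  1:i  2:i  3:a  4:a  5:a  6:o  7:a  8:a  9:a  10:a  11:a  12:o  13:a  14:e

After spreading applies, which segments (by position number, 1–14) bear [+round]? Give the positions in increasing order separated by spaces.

From /o/ at 6 leftward: 5 /a/ → [+round]; 4 /a/ → [+round]; 3 /a/ → [+round]; 2 /i/ → [+round]; 1 /i/ → [+round]; word edge.
From /o/ at 12 leftward: 11 /a/ → [+round]; 10 /a/ → [+round]; 9 /a/ → [+round]; 8 /a/ → [+round]; 7 /a/ → [+round]; 6 /o/ is itself a trigger — this domain ends here.
Targets with no active source: positions 13 14 stay [-round].

1 2 3 4 5 6 7 8 9 10 11 12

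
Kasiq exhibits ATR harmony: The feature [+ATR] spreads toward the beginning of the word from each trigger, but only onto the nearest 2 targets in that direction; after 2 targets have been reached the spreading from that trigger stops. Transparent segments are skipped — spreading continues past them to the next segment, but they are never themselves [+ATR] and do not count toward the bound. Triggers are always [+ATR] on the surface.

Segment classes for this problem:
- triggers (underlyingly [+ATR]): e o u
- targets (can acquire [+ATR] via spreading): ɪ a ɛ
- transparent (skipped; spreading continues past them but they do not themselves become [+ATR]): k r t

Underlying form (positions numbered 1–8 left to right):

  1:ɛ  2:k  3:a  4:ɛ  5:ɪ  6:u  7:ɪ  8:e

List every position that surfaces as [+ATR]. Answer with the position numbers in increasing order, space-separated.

4 5 6 7 8

From /u/ at 6 leftward: 5 /ɪ/ → [+ATR]; 4 /ɛ/ → [+ATR]; bound reached.
From /e/ at 8 leftward: 7 /ɪ/ → [+ATR]; 6 /u/ is itself a trigger — this domain ends here.
Targets with no active source: positions 1 3 stay [-ATR].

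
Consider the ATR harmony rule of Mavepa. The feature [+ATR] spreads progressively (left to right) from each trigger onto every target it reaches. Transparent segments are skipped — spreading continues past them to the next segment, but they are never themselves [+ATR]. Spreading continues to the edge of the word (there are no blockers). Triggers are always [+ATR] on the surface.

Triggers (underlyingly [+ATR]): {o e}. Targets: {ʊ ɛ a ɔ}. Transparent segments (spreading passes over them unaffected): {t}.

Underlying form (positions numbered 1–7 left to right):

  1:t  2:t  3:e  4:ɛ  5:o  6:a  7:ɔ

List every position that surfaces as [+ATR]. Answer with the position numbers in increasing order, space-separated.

From /e/ at 3 rightward: 4 /ɛ/ → [+ATR]; 5 /o/ is itself a trigger — this domain ends here.
From /o/ at 5 rightward: 6 /a/ → [+ATR]; 7 /ɔ/ → [+ATR]; word edge.

3 4 5 6 7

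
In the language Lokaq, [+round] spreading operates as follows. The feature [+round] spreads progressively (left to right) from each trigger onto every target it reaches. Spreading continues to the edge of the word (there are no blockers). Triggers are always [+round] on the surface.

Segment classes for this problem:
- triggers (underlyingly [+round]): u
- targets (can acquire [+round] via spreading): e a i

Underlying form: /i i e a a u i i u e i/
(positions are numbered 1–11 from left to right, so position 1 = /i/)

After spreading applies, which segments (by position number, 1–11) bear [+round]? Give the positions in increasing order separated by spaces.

From /u/ at 6 rightward: 7 /i/ → [+round]; 8 /i/ → [+round]; 9 /u/ is itself a trigger — this domain ends here.
From /u/ at 9 rightward: 10 /e/ → [+round]; 11 /i/ → [+round]; word edge.
Targets with no active source: positions 1 2 3 4 5 stay [-round].

6 7 8 9 10 11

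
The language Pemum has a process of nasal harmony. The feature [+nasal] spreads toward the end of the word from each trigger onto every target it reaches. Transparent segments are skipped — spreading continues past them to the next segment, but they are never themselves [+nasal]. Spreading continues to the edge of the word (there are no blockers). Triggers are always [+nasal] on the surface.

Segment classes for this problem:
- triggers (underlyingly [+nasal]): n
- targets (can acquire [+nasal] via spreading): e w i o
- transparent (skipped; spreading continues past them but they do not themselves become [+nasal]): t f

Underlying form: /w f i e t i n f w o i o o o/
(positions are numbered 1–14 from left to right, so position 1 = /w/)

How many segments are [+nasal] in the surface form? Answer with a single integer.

7

From /n/ at 7 rightward: 8 /f/ transparent; 9 /w/ → [+nasal]; 10 /o/ → [+nasal]; 11 /i/ → [+nasal]; 12 /o/ → [+nasal]; 13 /o/ → [+nasal]; 14 /o/ → [+nasal]; word edge.
Targets with no active source: positions 1 3 4 6 stay [-nasal].
[+nasal] positions on the surface: 7 9 10 11 12 13 14.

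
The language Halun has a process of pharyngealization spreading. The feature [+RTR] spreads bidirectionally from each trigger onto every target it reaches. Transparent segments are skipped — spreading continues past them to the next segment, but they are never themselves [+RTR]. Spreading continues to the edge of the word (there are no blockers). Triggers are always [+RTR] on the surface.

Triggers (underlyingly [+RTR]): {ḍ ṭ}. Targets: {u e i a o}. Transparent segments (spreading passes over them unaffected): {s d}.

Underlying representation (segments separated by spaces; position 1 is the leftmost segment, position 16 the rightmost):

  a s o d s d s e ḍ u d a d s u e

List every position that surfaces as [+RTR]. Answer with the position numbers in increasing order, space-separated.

From /ḍ/ at 9 rightward: 10 /u/ → [+RTR]; 11 /d/ transparent; 12 /a/ → [+RTR]; 13 /d/ transparent; 14 /s/ transparent; 15 /u/ → [+RTR]; 16 /e/ → [+RTR]; word edge.
From /ḍ/ at 9 leftward: 8 /e/ → [+RTR]; 7 /s/ transparent; 6 /d/ transparent; 5 /s/ transparent; 4 /d/ transparent; 3 /o/ → [+RTR]; 2 /s/ transparent; 1 /a/ → [+RTR]; word edge.

1 3 8 9 10 12 15 16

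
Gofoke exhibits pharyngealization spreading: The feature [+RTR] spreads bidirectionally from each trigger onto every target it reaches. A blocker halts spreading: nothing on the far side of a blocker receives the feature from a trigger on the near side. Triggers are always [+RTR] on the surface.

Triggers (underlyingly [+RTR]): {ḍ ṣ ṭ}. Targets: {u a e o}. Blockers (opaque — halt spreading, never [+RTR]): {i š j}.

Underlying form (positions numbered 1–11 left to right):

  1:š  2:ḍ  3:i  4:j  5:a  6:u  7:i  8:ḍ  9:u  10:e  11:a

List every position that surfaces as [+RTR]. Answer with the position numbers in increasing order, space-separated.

2 8 9 10 11

From /ḍ/ at 2 rightward: 3 /i/ blocks.
From /ḍ/ at 2 leftward: 1 /š/ blocks.
From /ḍ/ at 8 rightward: 9 /u/ → [+RTR]; 10 /e/ → [+RTR]; 11 /a/ → [+RTR]; word edge.
From /ḍ/ at 8 leftward: 7 /i/ blocks.
Targets with no active source: positions 5 6 stay [-emphatic].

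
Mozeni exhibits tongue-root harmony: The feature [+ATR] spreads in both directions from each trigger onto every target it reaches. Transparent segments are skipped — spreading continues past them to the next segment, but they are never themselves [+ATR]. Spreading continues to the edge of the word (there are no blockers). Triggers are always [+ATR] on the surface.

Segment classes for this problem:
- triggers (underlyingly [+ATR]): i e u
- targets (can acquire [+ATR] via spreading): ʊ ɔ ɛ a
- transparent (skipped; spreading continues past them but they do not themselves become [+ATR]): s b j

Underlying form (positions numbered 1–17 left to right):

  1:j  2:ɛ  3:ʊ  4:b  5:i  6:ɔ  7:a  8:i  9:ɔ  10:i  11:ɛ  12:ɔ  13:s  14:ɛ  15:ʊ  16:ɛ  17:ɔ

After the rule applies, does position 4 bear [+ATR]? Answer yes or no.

From /i/ at 5 rightward: 6 /ɔ/ → [+ATR]; 7 /a/ → [+ATR]; 8 /i/ is itself a trigger — this domain ends here.
From /i/ at 5 leftward: 4 /b/ transparent; 3 /ʊ/ → [+ATR]; 2 /ɛ/ → [+ATR]; 1 /j/ transparent; word edge.
From /i/ at 8 rightward: 9 /ɔ/ → [+ATR]; 10 /i/ is itself a trigger — this domain ends here.
From /i/ at 8 leftward: 7 /a/ → [+ATR]; 6 /ɔ/ → [+ATR]; 5 /i/ is itself a trigger — this domain ends here.
From /i/ at 10 rightward: 11 /ɛ/ → [+ATR]; 12 /ɔ/ → [+ATR]; 13 /s/ transparent; 14 /ɛ/ → [+ATR]; 15 /ʊ/ → [+ATR]; 16 /ɛ/ → [+ATR]; 17 /ɔ/ → [+ATR]; word edge.
From /i/ at 10 leftward: 9 /ɔ/ → [+ATR]; 8 /i/ is itself a trigger — this domain ends here.
[+ATR] positions on the surface: 2 3 5 6 7 8 9 10 11 12 14 15 16 17.

no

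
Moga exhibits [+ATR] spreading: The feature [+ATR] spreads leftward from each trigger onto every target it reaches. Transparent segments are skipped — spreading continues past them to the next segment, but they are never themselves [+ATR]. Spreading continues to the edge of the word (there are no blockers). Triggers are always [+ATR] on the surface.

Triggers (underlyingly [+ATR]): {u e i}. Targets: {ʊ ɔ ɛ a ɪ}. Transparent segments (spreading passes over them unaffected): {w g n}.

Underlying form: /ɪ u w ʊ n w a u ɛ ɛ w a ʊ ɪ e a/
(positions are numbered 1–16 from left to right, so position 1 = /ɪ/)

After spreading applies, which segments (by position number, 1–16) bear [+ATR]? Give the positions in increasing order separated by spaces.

1 2 4 7 8 9 10 12 13 14 15

From /u/ at 2 leftward: 1 /ɪ/ → [+ATR]; word edge.
From /u/ at 8 leftward: 7 /a/ → [+ATR]; 6 /w/ transparent; 5 /n/ transparent; 4 /ʊ/ → [+ATR]; 3 /w/ transparent; 2 /u/ is itself a trigger — this domain ends here.
From /e/ at 15 leftward: 14 /ɪ/ → [+ATR]; 13 /ʊ/ → [+ATR]; 12 /a/ → [+ATR]; 11 /w/ transparent; 10 /ɛ/ → [+ATR]; 9 /ɛ/ → [+ATR]; 8 /u/ is itself a trigger — this domain ends here.
Target with no active source: position 16 stays [-ATR].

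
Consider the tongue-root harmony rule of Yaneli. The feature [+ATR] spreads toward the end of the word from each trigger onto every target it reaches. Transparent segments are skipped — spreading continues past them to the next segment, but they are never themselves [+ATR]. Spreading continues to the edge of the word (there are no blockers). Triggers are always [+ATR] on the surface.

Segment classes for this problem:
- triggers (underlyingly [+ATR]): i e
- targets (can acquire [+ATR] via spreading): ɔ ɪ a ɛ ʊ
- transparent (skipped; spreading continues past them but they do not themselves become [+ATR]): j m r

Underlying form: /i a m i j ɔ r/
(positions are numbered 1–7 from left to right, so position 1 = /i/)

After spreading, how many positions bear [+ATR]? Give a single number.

4

From /i/ at 1 rightward: 2 /a/ → [+ATR]; 3 /m/ transparent; 4 /i/ is itself a trigger — this domain ends here.
From /i/ at 4 rightward: 5 /j/ transparent; 6 /ɔ/ → [+ATR]; 7 /r/ transparent; word edge.
[+ATR] positions on the surface: 1 2 4 6.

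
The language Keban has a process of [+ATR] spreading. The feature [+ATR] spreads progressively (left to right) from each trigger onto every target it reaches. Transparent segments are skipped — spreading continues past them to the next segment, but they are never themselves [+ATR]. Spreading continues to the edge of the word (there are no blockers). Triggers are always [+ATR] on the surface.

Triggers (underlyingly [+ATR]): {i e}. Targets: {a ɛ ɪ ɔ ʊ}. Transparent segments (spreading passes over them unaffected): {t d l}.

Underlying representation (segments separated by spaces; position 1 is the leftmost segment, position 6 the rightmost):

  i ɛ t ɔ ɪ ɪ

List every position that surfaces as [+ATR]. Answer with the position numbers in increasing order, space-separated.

1 2 4 5 6

From /i/ at 1 rightward: 2 /ɛ/ → [+ATR]; 3 /t/ transparent; 4 /ɔ/ → [+ATR]; 5 /ɪ/ → [+ATR]; 6 /ɪ/ → [+ATR]; word edge.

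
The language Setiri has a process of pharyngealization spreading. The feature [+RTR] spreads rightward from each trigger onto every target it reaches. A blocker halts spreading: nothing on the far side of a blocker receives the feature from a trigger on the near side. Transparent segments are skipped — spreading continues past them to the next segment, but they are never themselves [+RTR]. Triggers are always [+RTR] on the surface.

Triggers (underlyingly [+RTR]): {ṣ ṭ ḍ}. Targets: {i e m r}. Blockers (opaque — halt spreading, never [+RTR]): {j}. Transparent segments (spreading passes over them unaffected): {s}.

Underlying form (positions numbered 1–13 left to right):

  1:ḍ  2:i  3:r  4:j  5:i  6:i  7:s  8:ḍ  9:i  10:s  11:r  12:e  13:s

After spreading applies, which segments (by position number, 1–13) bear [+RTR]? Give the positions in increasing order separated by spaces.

From /ḍ/ at 1 rightward: 2 /i/ → [+RTR]; 3 /r/ → [+RTR]; 4 /j/ blocks.
From /ḍ/ at 8 rightward: 9 /i/ → [+RTR]; 10 /s/ transparent; 11 /r/ → [+RTR]; 12 /e/ → [+RTR]; 13 /s/ transparent; word edge.
Targets with no active source: positions 5 6 stay [-emphatic].

1 2 3 8 9 11 12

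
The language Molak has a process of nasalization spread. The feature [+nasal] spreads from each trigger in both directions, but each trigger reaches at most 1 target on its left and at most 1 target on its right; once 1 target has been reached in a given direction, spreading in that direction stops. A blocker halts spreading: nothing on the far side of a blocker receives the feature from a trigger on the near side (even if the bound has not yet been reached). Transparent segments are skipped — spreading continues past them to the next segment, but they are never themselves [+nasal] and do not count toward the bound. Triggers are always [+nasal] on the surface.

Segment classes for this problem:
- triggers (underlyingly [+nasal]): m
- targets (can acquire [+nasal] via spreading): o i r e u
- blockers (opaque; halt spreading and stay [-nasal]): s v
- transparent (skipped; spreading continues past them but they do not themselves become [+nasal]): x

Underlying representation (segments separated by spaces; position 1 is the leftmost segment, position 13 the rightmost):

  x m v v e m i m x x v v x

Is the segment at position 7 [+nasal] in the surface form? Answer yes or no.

From /m/ at 2 rightward: 3 /v/ blocks.
From /m/ at 2 leftward: 1 /x/ transparent; word edge.
From /m/ at 6 rightward: 7 /i/ → [+nasal]; bound reached.
From /m/ at 6 leftward: 5 /e/ → [+nasal]; bound reached.
From /m/ at 8 rightward: 9 /x/ transparent; 10 /x/ transparent; 11 /v/ blocks.
From /m/ at 8 leftward: 7 /i/ → [+nasal]; bound reached.
[+nasal] positions on the surface: 2 5 6 7 8.

yes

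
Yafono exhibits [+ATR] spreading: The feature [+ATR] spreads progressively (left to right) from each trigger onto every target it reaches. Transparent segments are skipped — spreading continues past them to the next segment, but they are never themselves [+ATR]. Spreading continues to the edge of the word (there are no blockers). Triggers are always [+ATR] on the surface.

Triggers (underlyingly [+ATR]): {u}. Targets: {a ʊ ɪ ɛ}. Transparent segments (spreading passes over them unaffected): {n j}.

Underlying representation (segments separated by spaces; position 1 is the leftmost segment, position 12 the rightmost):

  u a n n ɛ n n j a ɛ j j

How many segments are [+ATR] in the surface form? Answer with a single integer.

5

From /u/ at 1 rightward: 2 /a/ → [+ATR]; 3 /n/ transparent; 4 /n/ transparent; 5 /ɛ/ → [+ATR]; 6 /n/ transparent; 7 /n/ transparent; 8 /j/ transparent; 9 /a/ → [+ATR]; 10 /ɛ/ → [+ATR]; 11 /j/ transparent; 12 /j/ transparent; word edge.
[+ATR] positions on the surface: 1 2 5 9 10.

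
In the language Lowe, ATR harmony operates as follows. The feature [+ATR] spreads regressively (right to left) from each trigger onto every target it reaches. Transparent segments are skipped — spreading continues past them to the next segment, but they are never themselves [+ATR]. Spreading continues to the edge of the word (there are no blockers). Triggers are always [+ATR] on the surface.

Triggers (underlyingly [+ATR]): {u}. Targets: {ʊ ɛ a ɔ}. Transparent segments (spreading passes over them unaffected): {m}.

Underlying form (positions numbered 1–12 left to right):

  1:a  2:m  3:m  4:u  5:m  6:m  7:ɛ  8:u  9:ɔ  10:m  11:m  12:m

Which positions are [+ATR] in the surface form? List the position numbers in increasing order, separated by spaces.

From /u/ at 4 leftward: 3 /m/ transparent; 2 /m/ transparent; 1 /a/ → [+ATR]; word edge.
From /u/ at 8 leftward: 7 /ɛ/ → [+ATR]; 6 /m/ transparent; 5 /m/ transparent; 4 /u/ is itself a trigger — this domain ends here.
Target with no active source: position 9 stays [-ATR].

1 4 7 8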